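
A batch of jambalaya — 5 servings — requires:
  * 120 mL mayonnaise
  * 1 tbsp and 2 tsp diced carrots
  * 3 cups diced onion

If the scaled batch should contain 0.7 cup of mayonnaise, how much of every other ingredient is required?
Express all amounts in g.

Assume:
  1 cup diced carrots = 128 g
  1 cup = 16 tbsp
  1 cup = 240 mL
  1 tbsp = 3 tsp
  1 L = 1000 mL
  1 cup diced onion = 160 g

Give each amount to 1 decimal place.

diced carrots: 18.7 g; diced onion: 672.0 g

The original recipe has 0.5 cup of mayonnaise, so the scaling factor is 0.7 ÷ 0.5 = 7/5 = 1.4.
diced carrots: (1 tbsp + 2 tsp = 5/3 tbsp) × 7/5 ÷ 16 tbsp/cup × 128 g/cup ≈ 18.7 g
diced onion: 3 cup × 7/5 × 160 g/cup = 672.0 g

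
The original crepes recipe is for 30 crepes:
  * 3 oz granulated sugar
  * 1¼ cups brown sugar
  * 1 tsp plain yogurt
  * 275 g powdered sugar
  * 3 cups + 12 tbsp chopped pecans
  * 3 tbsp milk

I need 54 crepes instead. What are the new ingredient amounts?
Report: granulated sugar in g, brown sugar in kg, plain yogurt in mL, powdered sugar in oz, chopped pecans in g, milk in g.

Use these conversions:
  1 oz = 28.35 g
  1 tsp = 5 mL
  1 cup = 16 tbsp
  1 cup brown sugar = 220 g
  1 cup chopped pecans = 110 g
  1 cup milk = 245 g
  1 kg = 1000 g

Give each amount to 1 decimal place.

granulated sugar: 153.1 g; brown sugar: 0.5 kg; plain yogurt: 9.0 mL; powdered sugar: 17.5 oz; chopped pecans: 742.5 g; milk: 82.7 g

Scaling factor: 54/30 = 9/5 = 1.8.
granulated sugar: 3 oz × 9/5 × 28.35 g/oz ≈ 153.1 g
brown sugar: 1.25 cup × 9/5 × 220 g/cup ÷ 1000 g/kg ≈ 0.5 kg
plain yogurt: 1 tsp × 9/5 × 5 mL/tsp = 9.0 mL
powdered sugar: 275 g × 9/5 ÷ 28.35 g/oz ≈ 17.5 oz
chopped pecans: (3 cup + 12 tbsp = 3.75 cup) × 9/5 × 110 g/cup = 742.5 g
milk: 3 tbsp × 9/5 ÷ 16 tbsp/cup × 245 g/cup ≈ 82.7 g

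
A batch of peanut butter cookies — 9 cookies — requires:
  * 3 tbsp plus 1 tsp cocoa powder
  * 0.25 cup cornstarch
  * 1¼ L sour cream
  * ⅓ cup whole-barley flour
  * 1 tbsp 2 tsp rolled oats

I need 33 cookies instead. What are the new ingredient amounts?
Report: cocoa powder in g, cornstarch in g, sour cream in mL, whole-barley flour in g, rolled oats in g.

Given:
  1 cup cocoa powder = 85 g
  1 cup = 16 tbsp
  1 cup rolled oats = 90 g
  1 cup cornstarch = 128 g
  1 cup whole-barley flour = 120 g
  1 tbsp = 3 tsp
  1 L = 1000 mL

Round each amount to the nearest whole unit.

cocoa powder: 65 g; cornstarch: 117 g; sour cream: 4583 mL; whole-barley flour: 147 g; rolled oats: 34 g

Scaling factor: 33/9 = 11/3.
cocoa powder: (3 tbsp + 1 tsp = 10/3 tbsp) × 11/3 ÷ 16 tbsp/cup × 85 g/cup ≈ 65 g
cornstarch: 0.25 cup × 11/3 × 128 g/cup ≈ 117 g
sour cream: 1.25 L × 11/3 × 1000 mL/L ≈ 4583 mL
whole-barley flour: 1/3 cup × 11/3 × 120 g/cup ≈ 147 g
rolled oats: (1 tbsp + 2 tsp = 5/3 tbsp) × 11/3 ÷ 16 tbsp/cup × 90 g/cup ≈ 34 g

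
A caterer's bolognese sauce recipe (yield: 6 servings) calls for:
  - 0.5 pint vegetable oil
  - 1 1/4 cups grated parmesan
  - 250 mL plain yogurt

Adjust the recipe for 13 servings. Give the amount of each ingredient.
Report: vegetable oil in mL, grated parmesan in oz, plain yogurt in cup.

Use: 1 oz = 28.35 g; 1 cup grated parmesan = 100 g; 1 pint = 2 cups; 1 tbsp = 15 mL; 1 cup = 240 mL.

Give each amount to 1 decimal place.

Scaling factor: 13/6.
vegetable oil: 0.5 pint × 13/6 × 2 cup/pint × 240 mL/cup = 520.0 mL
grated parmesan: 1.25 cup × 13/6 × 100 g/cup ÷ 28.35 g/oz ≈ 9.6 oz
plain yogurt: 250 mL × 13/6 ÷ 240 mL/cup ≈ 2.3 cup

vegetable oil: 520.0 mL; grated parmesan: 9.6 oz; plain yogurt: 2.3 cup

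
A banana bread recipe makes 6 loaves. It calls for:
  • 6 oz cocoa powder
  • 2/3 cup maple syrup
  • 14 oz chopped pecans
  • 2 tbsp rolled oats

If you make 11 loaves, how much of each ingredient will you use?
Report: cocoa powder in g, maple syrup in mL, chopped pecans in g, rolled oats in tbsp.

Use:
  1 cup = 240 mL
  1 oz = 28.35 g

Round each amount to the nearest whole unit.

cocoa powder: 312 g; maple syrup: 293 mL; chopped pecans: 728 g; rolled oats: 4 tbsp

Scaling factor: 11/6.
cocoa powder: 6 oz × 11/6 × 28.35 g/oz ≈ 312 g
maple syrup: 2/3 cup × 11/6 × 240 mL/cup ≈ 293 mL
chopped pecans: 14 oz × 11/6 × 28.35 g/oz ≈ 728 g
rolled oats: 2 tbsp × 11/6 ≈ 4 tbsp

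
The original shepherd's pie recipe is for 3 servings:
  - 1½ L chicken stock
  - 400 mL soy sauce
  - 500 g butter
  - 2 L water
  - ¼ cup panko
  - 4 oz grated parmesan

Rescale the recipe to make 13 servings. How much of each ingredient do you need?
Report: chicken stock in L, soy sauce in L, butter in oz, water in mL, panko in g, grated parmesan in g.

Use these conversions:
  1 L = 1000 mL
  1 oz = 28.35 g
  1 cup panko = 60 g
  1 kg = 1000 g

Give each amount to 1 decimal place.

chicken stock: 6.5 L; soy sauce: 1.7 L; butter: 76.4 oz; water: 8666.7 mL; panko: 65.0 g; grated parmesan: 491.4 g

Scaling factor: 13/3.
chicken stock: 1.5 L × 13/3 = 6.5 L
soy sauce: 400 mL × 13/3 ÷ 1000 mL/L ≈ 1.7 L
butter: 500 g × 13/3 ÷ 28.35 g/oz ≈ 76.4 oz
water: 2 L × 13/3 × 1000 mL/L ≈ 8666.7 mL
panko: 0.25 cup × 13/3 × 60 g/cup = 65.0 g
grated parmesan: 4 oz × 13/3 × 28.35 g/oz = 491.4 g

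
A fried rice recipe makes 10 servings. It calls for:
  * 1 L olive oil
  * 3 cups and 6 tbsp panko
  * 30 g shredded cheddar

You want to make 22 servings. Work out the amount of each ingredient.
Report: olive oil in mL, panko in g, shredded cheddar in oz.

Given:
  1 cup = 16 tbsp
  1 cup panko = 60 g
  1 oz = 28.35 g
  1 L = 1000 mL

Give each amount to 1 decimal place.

Scaling factor: 22/10 = 11/5 = 2.2.
olive oil: 1 L × 11/5 × 1000 mL/L = 2200.0 mL
panko: (3 cup + 6 tbsp = 3.375 cup) × 11/5 × 60 g/cup = 445.5 g
shredded cheddar: 30 g × 11/5 ÷ 28.35 g/oz ≈ 2.3 oz

olive oil: 2200.0 mL; panko: 445.5 g; shredded cheddar: 2.3 oz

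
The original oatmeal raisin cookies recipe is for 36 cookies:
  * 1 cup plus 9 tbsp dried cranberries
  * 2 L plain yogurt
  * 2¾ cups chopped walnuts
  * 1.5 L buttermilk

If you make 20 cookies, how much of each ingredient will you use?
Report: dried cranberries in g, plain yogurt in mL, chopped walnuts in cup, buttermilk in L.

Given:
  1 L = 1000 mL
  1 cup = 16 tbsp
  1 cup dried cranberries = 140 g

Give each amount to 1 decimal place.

dried cranberries: 121.5 g; plain yogurt: 1111.1 mL; chopped walnuts: 1.5 cup; buttermilk: 0.8 L

Scaling factor: 20/36 = 5/9.
dried cranberries: (1 cup + 9 tbsp = 1.5625 cup) × 5/9 × 140 g/cup ≈ 121.5 g
plain yogurt: 2 L × 5/9 × 1000 mL/L ≈ 1111.1 mL
chopped walnuts: 2.75 cup × 5/9 ≈ 1.5 cup
buttermilk: 1.5 L × 5/9 ≈ 0.8 L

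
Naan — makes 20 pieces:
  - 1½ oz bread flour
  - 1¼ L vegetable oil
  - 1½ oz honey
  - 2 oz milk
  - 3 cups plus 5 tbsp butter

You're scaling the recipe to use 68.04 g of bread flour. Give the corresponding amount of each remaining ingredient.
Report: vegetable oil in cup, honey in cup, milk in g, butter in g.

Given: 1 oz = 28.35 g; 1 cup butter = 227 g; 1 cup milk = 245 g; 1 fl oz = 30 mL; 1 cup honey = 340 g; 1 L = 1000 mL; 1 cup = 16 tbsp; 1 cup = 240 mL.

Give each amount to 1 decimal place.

vegetable oil: 8.3 cup; honey: 0.2 cup; milk: 90.7 g; butter: 1203.1 g

The original recipe has 42.525 g of bread flour, so the scaling factor is 68.04 ÷ 42.525 = 8/5 = 1.6.
vegetable oil: 1.25 L × 8/5 × 1000 mL/L ÷ 240 mL/cup ≈ 8.3 cup
honey: 1.5 oz × 8/5 × 28.35 g/oz ÷ 340 g/cup ≈ 0.2 cup
milk: 2 oz × 8/5 × 28.35 g/oz ≈ 90.7 g
butter: (3 cup + 5 tbsp = 3.3125 cup) × 8/5 × 227 g/cup = 1203.1 g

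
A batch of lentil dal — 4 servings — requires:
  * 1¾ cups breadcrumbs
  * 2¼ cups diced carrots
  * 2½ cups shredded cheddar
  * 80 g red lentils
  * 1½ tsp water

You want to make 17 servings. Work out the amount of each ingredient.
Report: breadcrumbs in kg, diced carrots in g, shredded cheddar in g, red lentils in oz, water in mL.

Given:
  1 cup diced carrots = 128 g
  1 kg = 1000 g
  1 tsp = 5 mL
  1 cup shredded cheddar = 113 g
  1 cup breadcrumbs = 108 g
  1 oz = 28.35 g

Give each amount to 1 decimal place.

breadcrumbs: 0.8 kg; diced carrots: 1224.0 g; shredded cheddar: 1200.6 g; red lentils: 12.0 oz; water: 31.9 mL

Scaling factor: 17/4 = 4.25.
breadcrumbs: 1.75 cup × 17/4 × 108 g/cup ÷ 1000 g/kg ≈ 0.8 kg
diced carrots: 2.25 cup × 17/4 × 128 g/cup = 1224.0 g
shredded cheddar: 2.5 cup × 17/4 × 113 g/cup ≈ 1200.6 g
red lentils: 80 g × 17/4 ÷ 28.35 g/oz ≈ 12.0 oz
water: 1.5 tsp × 17/4 × 5 mL/tsp ≈ 31.9 mL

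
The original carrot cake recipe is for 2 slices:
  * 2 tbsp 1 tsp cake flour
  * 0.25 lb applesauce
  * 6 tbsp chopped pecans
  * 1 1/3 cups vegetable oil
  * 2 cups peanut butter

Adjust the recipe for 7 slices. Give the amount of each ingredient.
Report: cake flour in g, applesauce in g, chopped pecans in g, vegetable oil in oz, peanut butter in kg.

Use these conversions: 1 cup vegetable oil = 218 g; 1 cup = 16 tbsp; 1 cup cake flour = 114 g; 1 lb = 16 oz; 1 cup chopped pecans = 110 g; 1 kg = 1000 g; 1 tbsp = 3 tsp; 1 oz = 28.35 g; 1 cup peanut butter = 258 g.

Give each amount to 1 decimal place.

cake flour: 58.2 g; applesauce: 396.9 g; chopped pecans: 144.4 g; vegetable oil: 35.9 oz; peanut butter: 1.8 kg

Scaling factor: 7/2 = 3.5.
cake flour: (2 tbsp + 1 tsp = 7/3 tbsp) × 7/2 ÷ 16 tbsp/cup × 114 g/cup ≈ 58.2 g
applesauce: 0.25 lb × 7/2 × 16 oz/lb × 28.35 g/oz = 396.9 g
chopped pecans: 6 tbsp × 7/2 ÷ 16 tbsp/cup × 110 g/cup ≈ 144.4 g
vegetable oil: 4/3 cup × 7/2 × 218 g/cup ÷ 28.35 g/oz ≈ 35.9 oz
peanut butter: 2 cup × 7/2 × 258 g/cup ÷ 1000 g/kg ≈ 1.8 kg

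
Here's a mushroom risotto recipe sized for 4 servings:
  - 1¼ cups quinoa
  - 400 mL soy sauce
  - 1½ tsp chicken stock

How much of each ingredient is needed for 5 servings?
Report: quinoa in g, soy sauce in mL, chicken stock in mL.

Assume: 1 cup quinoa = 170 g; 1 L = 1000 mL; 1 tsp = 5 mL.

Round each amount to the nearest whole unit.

quinoa: 266 g; soy sauce: 500 mL; chicken stock: 9 mL

Scaling factor: 5/4 = 1.25.
quinoa: 1.25 cup × 5/4 × 170 g/cup ≈ 266 g
soy sauce: 400 mL × 5/4 = 500 mL
chicken stock: 1.5 tsp × 5/4 × 5 mL/tsp ≈ 9 mL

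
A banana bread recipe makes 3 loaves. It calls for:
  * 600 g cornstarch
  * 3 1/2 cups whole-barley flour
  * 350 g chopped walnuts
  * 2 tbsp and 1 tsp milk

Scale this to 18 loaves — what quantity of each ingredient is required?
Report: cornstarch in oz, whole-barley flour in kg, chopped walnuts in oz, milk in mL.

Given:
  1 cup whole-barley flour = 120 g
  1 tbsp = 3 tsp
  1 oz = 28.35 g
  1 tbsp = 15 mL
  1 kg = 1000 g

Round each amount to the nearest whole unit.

Scaling factor: 18/3 = 6.
cornstarch: 600 g × 6 ÷ 28.35 g/oz ≈ 127 oz
whole-barley flour: 3.5 cup × 6 × 120 g/cup ÷ 1000 g/kg ≈ 3 kg
chopped walnuts: 350 g × 6 ÷ 28.35 g/oz ≈ 74 oz
milk: (2 tbsp + 1 tsp = 7/3 tbsp) × 6 × 15 mL/tbsp = 210 mL

cornstarch: 127 oz; whole-barley flour: 3 kg; chopped walnuts: 74 oz; milk: 210 mL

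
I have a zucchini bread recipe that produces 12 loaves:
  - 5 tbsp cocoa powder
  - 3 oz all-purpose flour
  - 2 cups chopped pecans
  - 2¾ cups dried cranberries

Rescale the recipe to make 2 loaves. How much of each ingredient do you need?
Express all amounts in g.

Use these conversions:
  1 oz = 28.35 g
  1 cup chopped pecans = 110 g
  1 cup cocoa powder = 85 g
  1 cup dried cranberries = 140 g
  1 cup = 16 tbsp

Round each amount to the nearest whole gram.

cocoa powder: 4 g; all-purpose flour: 14 g; chopped pecans: 37 g; dried cranberries: 64 g

Scaling factor: 2/12 = 1/6.
cocoa powder: 5 tbsp × 1/6 ÷ 16 tbsp/cup × 85 g/cup ≈ 4 g
all-purpose flour: 3 oz × 1/6 × 28.35 g/oz ≈ 14 g
chopped pecans: 2 cup × 1/6 × 110 g/cup ≈ 37 g
dried cranberries: 2.75 cup × 1/6 × 140 g/cup ≈ 64 g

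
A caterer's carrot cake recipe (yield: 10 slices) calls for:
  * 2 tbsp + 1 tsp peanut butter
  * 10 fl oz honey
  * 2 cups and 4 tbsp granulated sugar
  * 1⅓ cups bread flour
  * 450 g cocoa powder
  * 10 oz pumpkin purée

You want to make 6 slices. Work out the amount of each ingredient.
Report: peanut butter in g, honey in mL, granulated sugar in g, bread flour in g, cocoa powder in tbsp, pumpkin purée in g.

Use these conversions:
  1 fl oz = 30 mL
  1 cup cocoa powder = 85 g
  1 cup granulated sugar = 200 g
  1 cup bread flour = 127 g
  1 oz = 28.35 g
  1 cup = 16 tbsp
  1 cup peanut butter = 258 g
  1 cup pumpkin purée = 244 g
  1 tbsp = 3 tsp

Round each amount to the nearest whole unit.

Scaling factor: 6/10 = 3/5 = 0.6.
peanut butter: (2 tbsp + 1 tsp = 7/3 tbsp) × 3/5 ÷ 16 tbsp/cup × 258 g/cup ≈ 23 g
honey: 10 fl oz × 3/5 × 30 mL/fl oz = 180 mL
granulated sugar: (2 cup + 4 tbsp = 2.25 cup) × 3/5 × 200 g/cup = 270 g
bread flour: 4/3 cup × 3/5 × 127 g/cup ≈ 102 g
cocoa powder: 450 g × 3/5 ÷ 85 g/cup × 16 tbsp/cup ≈ 51 tbsp
pumpkin purée: 10 oz × 3/5 × 28.35 g/oz ≈ 170 g

peanut butter: 23 g; honey: 180 mL; granulated sugar: 270 g; bread flour: 102 g; cocoa powder: 51 tbsp; pumpkin purée: 170 g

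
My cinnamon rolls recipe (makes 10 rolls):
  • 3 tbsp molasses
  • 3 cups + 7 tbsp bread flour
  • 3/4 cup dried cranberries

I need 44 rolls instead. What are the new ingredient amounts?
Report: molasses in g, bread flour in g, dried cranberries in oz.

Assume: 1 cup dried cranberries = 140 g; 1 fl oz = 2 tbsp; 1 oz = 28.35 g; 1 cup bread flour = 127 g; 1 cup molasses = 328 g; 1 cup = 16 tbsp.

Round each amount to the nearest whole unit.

molasses: 271 g; bread flour: 1921 g; dried cranberries: 16 oz

Scaling factor: 44/10 = 22/5 = 4.4.
molasses: 3 tbsp × 22/5 ÷ 16 tbsp/cup × 328 g/cup ≈ 271 g
bread flour: (3 cup + 7 tbsp = 3.4375 cup) × 22/5 × 127 g/cup ≈ 1921 g
dried cranberries: 0.75 cup × 22/5 × 140 g/cup ÷ 28.35 g/oz ≈ 16 oz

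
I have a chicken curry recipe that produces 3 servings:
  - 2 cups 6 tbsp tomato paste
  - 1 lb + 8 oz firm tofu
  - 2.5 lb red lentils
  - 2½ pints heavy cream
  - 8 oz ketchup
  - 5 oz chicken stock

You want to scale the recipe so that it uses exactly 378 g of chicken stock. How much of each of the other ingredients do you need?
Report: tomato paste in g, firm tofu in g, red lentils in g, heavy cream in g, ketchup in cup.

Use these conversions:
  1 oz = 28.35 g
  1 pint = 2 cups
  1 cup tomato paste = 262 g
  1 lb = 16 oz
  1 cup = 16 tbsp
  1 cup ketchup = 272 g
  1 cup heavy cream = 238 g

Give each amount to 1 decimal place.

tomato paste: 1659.3 g; firm tofu: 1814.4 g; red lentils: 3024.0 g; heavy cream: 3173.3 g; ketchup: 2.2 cup

The original recipe has 141.75 g of chicken stock, so the scaling factor is 378 ÷ 141.75 = 8/3.
tomato paste: (2 cup + 6 tbsp = 2.375 cup) × 8/3 × 262 g/cup ≈ 1659.3 g
firm tofu: (1 lb + 8 oz = 1.5 lb) × 8/3 × 16 oz/lb × 28.35 g/oz = 1814.4 g
red lentils: 2.5 lb × 8/3 × 16 oz/lb × 28.35 g/oz = 3024.0 g
heavy cream: 2.5 pint × 8/3 × 2 cup/pint × 238 g/cup ≈ 3173.3 g
ketchup: 8 oz × 8/3 × 28.35 g/oz ÷ 272 g/cup ≈ 2.2 cup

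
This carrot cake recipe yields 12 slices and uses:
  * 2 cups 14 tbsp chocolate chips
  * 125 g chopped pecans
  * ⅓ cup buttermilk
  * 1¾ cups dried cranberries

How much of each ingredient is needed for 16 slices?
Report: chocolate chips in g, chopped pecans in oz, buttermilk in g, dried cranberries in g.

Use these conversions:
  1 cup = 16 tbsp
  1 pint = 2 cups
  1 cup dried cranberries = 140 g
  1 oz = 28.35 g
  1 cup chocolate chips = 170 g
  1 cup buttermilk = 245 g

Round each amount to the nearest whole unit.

Scaling factor: 16/12 = 4/3.
chocolate chips: (2 cup + 14 tbsp = 2.875 cup) × 4/3 × 170 g/cup ≈ 652 g
chopped pecans: 125 g × 4/3 ÷ 28.35 g/oz ≈ 6 oz
buttermilk: 1/3 cup × 4/3 × 245 g/cup ≈ 109 g
dried cranberries: 1.75 cup × 4/3 × 140 g/cup ≈ 327 g

chocolate chips: 652 g; chopped pecans: 6 oz; buttermilk: 109 g; dried cranberries: 327 g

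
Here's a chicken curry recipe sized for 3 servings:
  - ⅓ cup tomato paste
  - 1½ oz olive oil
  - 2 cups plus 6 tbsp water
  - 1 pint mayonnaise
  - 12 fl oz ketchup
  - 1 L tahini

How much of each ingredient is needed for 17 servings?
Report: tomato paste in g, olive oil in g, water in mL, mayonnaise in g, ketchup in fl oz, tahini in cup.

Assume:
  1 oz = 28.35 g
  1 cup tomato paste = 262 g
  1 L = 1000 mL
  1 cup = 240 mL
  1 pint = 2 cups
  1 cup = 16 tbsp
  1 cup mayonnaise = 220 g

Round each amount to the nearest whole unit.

Scaling factor: 17/3.
tomato paste: 1/3 cup × 17/3 × 262 g/cup ≈ 495 g
olive oil: 1.5 oz × 17/3 × 28.35 g/oz ≈ 241 g
water: (2 cup + 6 tbsp = 2.375 cup) × 17/3 × 240 mL/cup = 3230 mL
mayonnaise: 1 pint × 17/3 × 2 cup/pint × 220 g/cup ≈ 2493 g
ketchup: 12 fl oz × 17/3 = 68 fl oz
tahini: 1 L × 17/3 × 1000 mL/L ÷ 240 mL/cup ≈ 24 cup

tomato paste: 495 g; olive oil: 241 g; water: 3230 mL; mayonnaise: 2493 g; ketchup: 68 fl oz; tahini: 24 cup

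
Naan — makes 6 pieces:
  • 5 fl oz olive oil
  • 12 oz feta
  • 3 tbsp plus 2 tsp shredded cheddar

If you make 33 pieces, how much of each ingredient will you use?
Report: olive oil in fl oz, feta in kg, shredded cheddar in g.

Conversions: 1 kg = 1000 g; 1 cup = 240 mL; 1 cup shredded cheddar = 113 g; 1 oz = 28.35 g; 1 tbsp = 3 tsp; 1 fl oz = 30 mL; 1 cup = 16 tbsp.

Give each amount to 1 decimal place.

Scaling factor: 33/6 = 11/2 = 5.5.
olive oil: 5 fl oz × 11/2 = 27.5 fl oz
feta: 12 oz × 11/2 × 28.35 g/oz ÷ 1000 g/kg ≈ 1.9 kg
shredded cheddar: (3 tbsp + 2 tsp = 11/3 tbsp) × 11/2 ÷ 16 tbsp/cup × 113 g/cup ≈ 142.4 g

olive oil: 27.5 fl oz; feta: 1.9 kg; shredded cheddar: 142.4 g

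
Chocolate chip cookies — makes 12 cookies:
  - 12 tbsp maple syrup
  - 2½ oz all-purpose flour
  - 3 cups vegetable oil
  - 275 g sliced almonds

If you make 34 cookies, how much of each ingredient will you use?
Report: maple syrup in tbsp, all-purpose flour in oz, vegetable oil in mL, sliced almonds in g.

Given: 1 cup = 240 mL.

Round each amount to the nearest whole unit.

Scaling factor: 34/12 = 17/6.
maple syrup: 12 tbsp × 17/6 = 34 tbsp
all-purpose flour: 2.5 oz × 17/6 ≈ 7 oz
vegetable oil: 3 cup × 17/6 × 240 mL/cup = 2040 mL
sliced almonds: 275 g × 17/6 ≈ 779 g

maple syrup: 34 tbsp; all-purpose flour: 7 oz; vegetable oil: 2040 mL; sliced almonds: 779 g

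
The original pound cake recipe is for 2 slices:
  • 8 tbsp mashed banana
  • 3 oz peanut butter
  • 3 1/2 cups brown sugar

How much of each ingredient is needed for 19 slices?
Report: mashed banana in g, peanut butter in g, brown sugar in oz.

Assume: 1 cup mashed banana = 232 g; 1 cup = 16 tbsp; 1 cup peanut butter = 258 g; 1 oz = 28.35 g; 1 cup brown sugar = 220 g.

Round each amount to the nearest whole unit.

Scaling factor: 19/2 = 9.5.
mashed banana: 8 tbsp × 19/2 ÷ 16 tbsp/cup × 232 g/cup = 1102 g
peanut butter: 3 oz × 19/2 × 28.35 g/oz ≈ 808 g
brown sugar: 3.5 cup × 19/2 × 220 g/cup ÷ 28.35 g/oz ≈ 258 oz

mashed banana: 1102 g; peanut butter: 808 g; brown sugar: 258 oz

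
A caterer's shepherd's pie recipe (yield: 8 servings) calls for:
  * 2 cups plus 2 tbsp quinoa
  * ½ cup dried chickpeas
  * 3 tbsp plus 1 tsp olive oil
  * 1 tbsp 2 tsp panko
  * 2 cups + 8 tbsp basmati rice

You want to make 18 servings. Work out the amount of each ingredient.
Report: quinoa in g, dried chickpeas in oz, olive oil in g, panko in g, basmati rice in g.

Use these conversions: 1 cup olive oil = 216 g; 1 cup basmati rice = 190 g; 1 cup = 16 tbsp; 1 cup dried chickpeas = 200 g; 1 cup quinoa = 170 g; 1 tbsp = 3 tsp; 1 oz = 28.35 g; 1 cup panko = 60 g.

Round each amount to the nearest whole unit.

quinoa: 813 g; dried chickpeas: 8 oz; olive oil: 101 g; panko: 14 g; basmati rice: 1069 g

Scaling factor: 18/8 = 9/4 = 2.25.
quinoa: (2 cup + 2 tbsp = 2.125 cup) × 9/4 × 170 g/cup ≈ 813 g
dried chickpeas: 0.5 cup × 9/4 × 200 g/cup ÷ 28.35 g/oz ≈ 8 oz
olive oil: (3 tbsp + 1 tsp = 10/3 tbsp) × 9/4 ÷ 16 tbsp/cup × 216 g/cup ≈ 101 g
panko: (1 tbsp + 2 tsp = 5/3 tbsp) × 9/4 ÷ 16 tbsp/cup × 60 g/cup ≈ 14 g
basmati rice: (2 cup + 8 tbsp = 2.5 cup) × 9/4 × 190 g/cup ≈ 1069 g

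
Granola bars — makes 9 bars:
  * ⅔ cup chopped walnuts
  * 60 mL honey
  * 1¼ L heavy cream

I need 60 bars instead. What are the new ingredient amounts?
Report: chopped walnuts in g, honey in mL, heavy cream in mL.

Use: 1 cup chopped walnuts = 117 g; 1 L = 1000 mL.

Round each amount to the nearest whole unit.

Scaling factor: 60/9 = 20/3.
chopped walnuts: 2/3 cup × 20/3 × 117 g/cup = 520 g
honey: 60 mL × 20/3 = 400 mL
heavy cream: 1.25 L × 20/3 × 1000 mL/L ≈ 8333 mL

chopped walnuts: 520 g; honey: 400 mL; heavy cream: 8333 mL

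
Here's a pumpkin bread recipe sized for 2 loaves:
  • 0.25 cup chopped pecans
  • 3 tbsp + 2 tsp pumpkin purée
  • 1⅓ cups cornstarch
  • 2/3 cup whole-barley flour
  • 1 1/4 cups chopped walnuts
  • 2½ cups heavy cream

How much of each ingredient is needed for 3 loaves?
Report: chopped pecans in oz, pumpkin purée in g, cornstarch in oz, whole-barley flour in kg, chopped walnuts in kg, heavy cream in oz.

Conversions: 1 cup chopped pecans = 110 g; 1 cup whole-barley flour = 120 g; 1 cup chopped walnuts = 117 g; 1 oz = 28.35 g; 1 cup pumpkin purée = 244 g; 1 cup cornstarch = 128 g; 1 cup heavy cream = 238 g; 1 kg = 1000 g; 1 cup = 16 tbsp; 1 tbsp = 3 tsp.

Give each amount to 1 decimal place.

chopped pecans: 1.5 oz; pumpkin purée: 83.9 g; cornstarch: 9.0 oz; whole-barley flour: 0.1 kg; chopped walnuts: 0.2 kg; heavy cream: 31.5 oz

Scaling factor: 3/2 = 1.5.
chopped pecans: 0.25 cup × 3/2 × 110 g/cup ÷ 28.35 g/oz ≈ 1.5 oz
pumpkin purée: (3 tbsp + 2 tsp = 11/3 tbsp) × 3/2 ÷ 16 tbsp/cup × 244 g/cup ≈ 83.9 g
cornstarch: 4/3 cup × 3/2 × 128 g/cup ÷ 28.35 g/oz ≈ 9.0 oz
whole-barley flour: 2/3 cup × 3/2 × 120 g/cup ÷ 1000 g/kg ≈ 0.1 kg
chopped walnuts: 1.25 cup × 3/2 × 117 g/cup ÷ 1000 g/kg ≈ 0.2 kg
heavy cream: 2.5 cup × 3/2 × 238 g/cup ÷ 28.35 g/oz ≈ 31.5 oz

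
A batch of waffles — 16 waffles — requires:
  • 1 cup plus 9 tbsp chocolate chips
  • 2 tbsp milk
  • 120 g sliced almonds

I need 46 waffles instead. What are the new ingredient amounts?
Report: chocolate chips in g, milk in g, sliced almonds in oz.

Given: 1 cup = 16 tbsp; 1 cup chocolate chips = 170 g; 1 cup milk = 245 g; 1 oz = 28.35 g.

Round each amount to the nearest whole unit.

Scaling factor: 46/16 = 23/8 = 2.875.
chocolate chips: (1 cup + 9 tbsp = 1.5625 cup) × 23/8 × 170 g/cup ≈ 764 g
milk: 2 tbsp × 23/8 ÷ 16 tbsp/cup × 245 g/cup ≈ 88 g
sliced almonds: 120 g × 23/8 ÷ 28.35 g/oz ≈ 12 oz

chocolate chips: 764 g; milk: 88 g; sliced almonds: 12 oz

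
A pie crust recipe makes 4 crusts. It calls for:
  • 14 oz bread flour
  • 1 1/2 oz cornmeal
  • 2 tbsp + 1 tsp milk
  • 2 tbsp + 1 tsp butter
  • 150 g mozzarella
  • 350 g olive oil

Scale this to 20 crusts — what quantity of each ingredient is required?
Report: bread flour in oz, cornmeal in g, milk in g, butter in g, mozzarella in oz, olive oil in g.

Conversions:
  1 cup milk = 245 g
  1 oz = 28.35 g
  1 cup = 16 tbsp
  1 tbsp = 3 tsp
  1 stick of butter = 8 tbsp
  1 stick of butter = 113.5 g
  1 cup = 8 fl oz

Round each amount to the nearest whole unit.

bread flour: 70 oz; cornmeal: 213 g; milk: 179 g; butter: 166 g; mozzarella: 26 oz; olive oil: 1750 g

Scaling factor: 20/4 = 5.
bread flour: 14 oz × 5 = 70 oz
cornmeal: 1.5 oz × 5 × 28.35 g/oz ≈ 213 g
milk: (2 tbsp + 1 tsp = 7/3 tbsp) × 5 ÷ 16 tbsp/cup × 245 g/cup ≈ 179 g
butter: (2 tbsp + 1 tsp = 7/3 tbsp) × 5 ÷ 8 tbsp/stick × 113.5 g/stick ≈ 166 g
mozzarella: 150 g × 5 ÷ 28.35 g/oz ≈ 26 oz
olive oil: 350 g × 5 = 1750 g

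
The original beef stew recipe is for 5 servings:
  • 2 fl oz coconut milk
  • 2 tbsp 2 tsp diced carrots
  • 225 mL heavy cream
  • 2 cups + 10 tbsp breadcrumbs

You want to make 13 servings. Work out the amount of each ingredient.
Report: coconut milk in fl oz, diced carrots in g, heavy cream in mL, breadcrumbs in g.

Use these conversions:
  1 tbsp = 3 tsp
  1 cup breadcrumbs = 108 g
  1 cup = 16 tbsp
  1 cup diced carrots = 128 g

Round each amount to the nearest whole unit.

coconut milk: 5 fl oz; diced carrots: 55 g; heavy cream: 585 mL; breadcrumbs: 737 g

Scaling factor: 13/5 = 2.6.
coconut milk: 2 fl oz × 13/5 ≈ 5 fl oz
diced carrots: (2 tbsp + 2 tsp = 8/3 tbsp) × 13/5 ÷ 16 tbsp/cup × 128 g/cup ≈ 55 g
heavy cream: 225 mL × 13/5 = 585 mL
breadcrumbs: (2 cup + 10 tbsp = 2.625 cup) × 13/5 × 108 g/cup ≈ 737 g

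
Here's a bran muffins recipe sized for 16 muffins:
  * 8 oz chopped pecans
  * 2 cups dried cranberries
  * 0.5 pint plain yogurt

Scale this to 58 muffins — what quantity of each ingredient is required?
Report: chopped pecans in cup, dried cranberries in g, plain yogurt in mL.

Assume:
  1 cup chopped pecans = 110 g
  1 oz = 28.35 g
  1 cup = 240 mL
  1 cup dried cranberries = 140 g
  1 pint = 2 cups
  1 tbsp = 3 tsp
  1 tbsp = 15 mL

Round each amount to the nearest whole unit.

chopped pecans: 7 cup; dried cranberries: 1015 g; plain yogurt: 870 mL

Scaling factor: 58/16 = 29/8 = 3.625.
chopped pecans: 8 oz × 29/8 × 28.35 g/oz ÷ 110 g/cup ≈ 7 cup
dried cranberries: 2 cup × 29/8 × 140 g/cup = 1015 g
plain yogurt: 0.5 pint × 29/8 × 2 cup/pint × 240 mL/cup = 870 mL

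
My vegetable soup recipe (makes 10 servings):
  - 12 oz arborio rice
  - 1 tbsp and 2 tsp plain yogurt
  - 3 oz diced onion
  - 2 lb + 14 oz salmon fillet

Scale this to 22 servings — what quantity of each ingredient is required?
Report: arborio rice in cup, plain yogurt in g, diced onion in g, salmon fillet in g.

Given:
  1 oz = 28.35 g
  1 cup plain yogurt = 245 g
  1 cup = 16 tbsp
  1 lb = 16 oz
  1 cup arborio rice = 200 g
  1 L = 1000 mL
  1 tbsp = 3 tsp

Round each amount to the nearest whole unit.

Scaling factor: 22/10 = 11/5 = 2.2.
arborio rice: 12 oz × 11/5 × 28.35 g/oz ÷ 200 g/cup ≈ 4 cup
plain yogurt: (1 tbsp + 2 tsp = 5/3 tbsp) × 11/5 ÷ 16 tbsp/cup × 245 g/cup ≈ 56 g
diced onion: 3 oz × 11/5 × 28.35 g/oz ≈ 187 g
salmon fillet: (2 lb + 14 oz = 2.875 lb) × 11/5 × 16 oz/lb × 28.35 g/oz ≈ 2869 g

arborio rice: 4 cup; plain yogurt: 56 g; diced onion: 187 g; salmon fillet: 2869 g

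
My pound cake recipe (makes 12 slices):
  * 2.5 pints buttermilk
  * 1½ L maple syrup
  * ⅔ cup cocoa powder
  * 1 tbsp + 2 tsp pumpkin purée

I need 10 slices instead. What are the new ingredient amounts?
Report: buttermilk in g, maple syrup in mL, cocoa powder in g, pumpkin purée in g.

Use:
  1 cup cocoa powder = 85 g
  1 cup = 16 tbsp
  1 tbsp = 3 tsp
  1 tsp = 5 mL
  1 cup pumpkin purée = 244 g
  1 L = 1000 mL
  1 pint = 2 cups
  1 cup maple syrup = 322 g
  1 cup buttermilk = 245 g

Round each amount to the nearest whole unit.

buttermilk: 1021 g; maple syrup: 1250 mL; cocoa powder: 47 g; pumpkin purée: 21 g

Scaling factor: 10/12 = 5/6.
buttermilk: 2.5 pint × 5/6 × 2 cup/pint × 245 g/cup ≈ 1021 g
maple syrup: 1.5 L × 5/6 × 1000 mL/L = 1250 mL
cocoa powder: 2/3 cup × 5/6 × 85 g/cup ≈ 47 g
pumpkin purée: (1 tbsp + 2 tsp = 5/3 tbsp) × 5/6 ÷ 16 tbsp/cup × 244 g/cup ≈ 21 g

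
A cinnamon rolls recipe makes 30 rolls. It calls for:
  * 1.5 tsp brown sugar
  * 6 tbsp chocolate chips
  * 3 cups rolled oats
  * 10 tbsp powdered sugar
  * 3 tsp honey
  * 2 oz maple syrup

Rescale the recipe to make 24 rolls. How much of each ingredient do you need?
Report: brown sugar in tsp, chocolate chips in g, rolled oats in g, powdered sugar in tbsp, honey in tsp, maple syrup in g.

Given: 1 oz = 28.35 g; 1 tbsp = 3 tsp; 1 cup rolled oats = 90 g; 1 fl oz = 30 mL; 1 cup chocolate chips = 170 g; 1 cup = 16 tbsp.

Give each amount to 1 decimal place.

Scaling factor: 24/30 = 4/5 = 0.8.
brown sugar: 1.5 tsp × 4/5 = 1.2 tsp
chocolate chips: 6 tbsp × 4/5 ÷ 16 tbsp/cup × 170 g/cup = 51.0 g
rolled oats: 3 cup × 4/5 × 90 g/cup = 216.0 g
powdered sugar: 10 tbsp × 4/5 = 8.0 tbsp
honey: 3 tsp × 4/5 = 2.4 tsp
maple syrup: 2 oz × 4/5 × 28.35 g/oz ≈ 45.4 g

brown sugar: 1.2 tsp; chocolate chips: 51.0 g; rolled oats: 216.0 g; powdered sugar: 8.0 tbsp; honey: 2.4 tsp; maple syrup: 45.4 g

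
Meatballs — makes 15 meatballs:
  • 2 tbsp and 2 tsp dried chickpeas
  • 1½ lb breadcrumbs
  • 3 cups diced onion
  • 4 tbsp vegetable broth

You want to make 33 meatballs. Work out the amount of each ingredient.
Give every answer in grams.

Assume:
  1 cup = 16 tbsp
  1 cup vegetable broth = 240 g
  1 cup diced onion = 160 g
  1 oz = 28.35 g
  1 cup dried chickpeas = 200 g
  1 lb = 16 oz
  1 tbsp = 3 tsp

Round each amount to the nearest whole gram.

Scaling factor: 33/15 = 11/5 = 2.2.
dried chickpeas: (2 tbsp + 2 tsp = 8/3 tbsp) × 11/5 ÷ 16 tbsp/cup × 200 g/cup ≈ 73 g
breadcrumbs: 1.5 lb × 11/5 × 16 oz/lb × 28.35 g/oz ≈ 1497 g
diced onion: 3 cup × 11/5 × 160 g/cup = 1056 g
vegetable broth: 4 tbsp × 11/5 ÷ 16 tbsp/cup × 240 g/cup = 132 g

dried chickpeas: 73 g; breadcrumbs: 1497 g; diced onion: 1056 g; vegetable broth: 132 g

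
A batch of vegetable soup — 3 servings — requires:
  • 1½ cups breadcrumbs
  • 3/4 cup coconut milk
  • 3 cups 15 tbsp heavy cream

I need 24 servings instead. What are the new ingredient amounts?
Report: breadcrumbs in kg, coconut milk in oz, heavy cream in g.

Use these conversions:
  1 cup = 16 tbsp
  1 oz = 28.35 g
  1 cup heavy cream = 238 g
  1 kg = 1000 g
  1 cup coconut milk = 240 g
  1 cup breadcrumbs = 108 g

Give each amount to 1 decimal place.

breadcrumbs: 1.3 kg; coconut milk: 50.8 oz; heavy cream: 7497.0 g

Scaling factor: 24/3 = 8.
breadcrumbs: 1.5 cup × 8 × 108 g/cup ÷ 1000 g/kg ≈ 1.3 kg
coconut milk: 0.75 cup × 8 × 240 g/cup ÷ 28.35 g/oz ≈ 50.8 oz
heavy cream: (3 cup + 15 tbsp = 3.9375 cup) × 8 × 238 g/cup = 7497.0 g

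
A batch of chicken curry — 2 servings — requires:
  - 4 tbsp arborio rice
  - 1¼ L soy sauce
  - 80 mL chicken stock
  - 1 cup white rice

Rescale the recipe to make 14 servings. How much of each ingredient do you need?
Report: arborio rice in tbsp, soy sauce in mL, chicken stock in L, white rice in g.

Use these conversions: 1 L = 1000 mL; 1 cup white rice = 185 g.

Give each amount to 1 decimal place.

arborio rice: 28.0 tbsp; soy sauce: 8750.0 mL; chicken stock: 0.6 L; white rice: 1295.0 g

Scaling factor: 14/2 = 7.
arborio rice: 4 tbsp × 7 = 28.0 tbsp
soy sauce: 1.25 L × 7 × 1000 mL/L = 8750.0 mL
chicken stock: 80 mL × 7 ÷ 1000 mL/L ≈ 0.6 L
white rice: 1 cup × 7 × 185 g/cup = 1295.0 g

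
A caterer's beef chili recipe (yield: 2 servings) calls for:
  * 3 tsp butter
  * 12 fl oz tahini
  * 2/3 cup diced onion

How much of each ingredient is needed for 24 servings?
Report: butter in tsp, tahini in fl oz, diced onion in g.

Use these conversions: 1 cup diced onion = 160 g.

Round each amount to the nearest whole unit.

butter: 36 tsp; tahini: 144 fl oz; diced onion: 1280 g

Scaling factor: 24/2 = 12.
butter: 3 tsp × 12 = 36 tsp
tahini: 12 fl oz × 12 = 144 fl oz
diced onion: 2/3 cup × 12 × 160 g/cup = 1280 g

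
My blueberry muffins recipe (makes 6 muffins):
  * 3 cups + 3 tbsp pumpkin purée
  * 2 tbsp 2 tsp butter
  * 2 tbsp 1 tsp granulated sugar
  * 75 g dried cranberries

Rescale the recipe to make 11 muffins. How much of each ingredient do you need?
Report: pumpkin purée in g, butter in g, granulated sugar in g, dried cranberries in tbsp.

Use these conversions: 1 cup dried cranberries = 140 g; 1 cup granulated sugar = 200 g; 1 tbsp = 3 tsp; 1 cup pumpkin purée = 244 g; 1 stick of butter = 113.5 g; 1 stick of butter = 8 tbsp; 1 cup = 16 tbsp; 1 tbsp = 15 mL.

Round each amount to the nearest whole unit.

Scaling factor: 11/6.
pumpkin purée: (3 cup + 3 tbsp = 3.1875 cup) × 11/6 × 244 g/cup ≈ 1426 g
butter: (2 tbsp + 2 tsp = 8/3 tbsp) × 11/6 ÷ 8 tbsp/stick × 113.5 g/stick ≈ 69 g
granulated sugar: (2 tbsp + 1 tsp = 7/3 tbsp) × 11/6 ÷ 16 tbsp/cup × 200 g/cup ≈ 53 g
dried cranberries: 75 g × 11/6 ÷ 140 g/cup × 16 tbsp/cup ≈ 16 tbsp

pumpkin purée: 1426 g; butter: 69 g; granulated sugar: 53 g; dried cranberries: 16 tbsp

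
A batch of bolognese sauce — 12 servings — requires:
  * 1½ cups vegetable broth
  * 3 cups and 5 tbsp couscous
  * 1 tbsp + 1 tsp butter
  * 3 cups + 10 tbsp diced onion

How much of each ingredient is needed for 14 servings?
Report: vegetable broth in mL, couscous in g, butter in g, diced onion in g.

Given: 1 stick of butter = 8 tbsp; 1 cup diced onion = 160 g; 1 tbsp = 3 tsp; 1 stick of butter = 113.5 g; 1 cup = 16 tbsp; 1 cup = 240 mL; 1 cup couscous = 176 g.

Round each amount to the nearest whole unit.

Scaling factor: 14/12 = 7/6.
vegetable broth: 1.5 cup × 7/6 × 240 mL/cup = 420 mL
couscous: (3 cup + 5 tbsp = 3.3125 cup) × 7/6 × 176 g/cup ≈ 680 g
butter: (1 tbsp + 1 tsp = 4/3 tbsp) × 7/6 ÷ 8 tbsp/stick × 113.5 g/stick ≈ 22 g
diced onion: (3 cup + 10 tbsp = 3.625 cup) × 7/6 × 160 g/cup ≈ 677 g

vegetable broth: 420 mL; couscous: 680 g; butter: 22 g; diced onion: 677 g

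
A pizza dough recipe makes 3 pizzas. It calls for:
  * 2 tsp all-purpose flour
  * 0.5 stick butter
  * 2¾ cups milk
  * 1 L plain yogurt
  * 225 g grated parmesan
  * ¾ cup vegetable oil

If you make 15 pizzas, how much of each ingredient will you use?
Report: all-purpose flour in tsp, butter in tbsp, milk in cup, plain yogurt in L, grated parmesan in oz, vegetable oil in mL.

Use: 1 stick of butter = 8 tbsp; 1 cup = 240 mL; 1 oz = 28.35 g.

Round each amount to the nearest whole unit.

Scaling factor: 15/3 = 5.
all-purpose flour: 2 tsp × 5 = 10 tsp
butter: 0.5 stick × 5 × 8 tbsp/stick = 20 tbsp
milk: 2.75 cup × 5 ≈ 14 cup
plain yogurt: 1 L × 5 = 5 L
grated parmesan: 225 g × 5 ÷ 28.35 g/oz ≈ 40 oz
vegetable oil: 0.75 cup × 5 × 240 mL/cup = 900 mL

all-purpose flour: 10 tsp; butter: 20 tbsp; milk: 14 cup; plain yogurt: 5 L; grated parmesan: 40 oz; vegetable oil: 900 mL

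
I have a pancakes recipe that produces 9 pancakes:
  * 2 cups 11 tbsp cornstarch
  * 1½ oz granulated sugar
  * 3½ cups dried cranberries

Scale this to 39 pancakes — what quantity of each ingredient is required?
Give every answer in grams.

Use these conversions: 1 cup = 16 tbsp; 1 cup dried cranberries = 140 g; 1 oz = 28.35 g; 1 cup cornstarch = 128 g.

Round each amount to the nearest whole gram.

cornstarch: 1491 g; granulated sugar: 184 g; dried cranberries: 2123 g

Scaling factor: 39/9 = 13/3.
cornstarch: (2 cup + 11 tbsp = 2.6875 cup) × 13/3 × 128 g/cup ≈ 1491 g
granulated sugar: 1.5 oz × 13/3 × 28.35 g/oz ≈ 184 g
dried cranberries: 3.5 cup × 13/3 × 140 g/cup ≈ 2123 g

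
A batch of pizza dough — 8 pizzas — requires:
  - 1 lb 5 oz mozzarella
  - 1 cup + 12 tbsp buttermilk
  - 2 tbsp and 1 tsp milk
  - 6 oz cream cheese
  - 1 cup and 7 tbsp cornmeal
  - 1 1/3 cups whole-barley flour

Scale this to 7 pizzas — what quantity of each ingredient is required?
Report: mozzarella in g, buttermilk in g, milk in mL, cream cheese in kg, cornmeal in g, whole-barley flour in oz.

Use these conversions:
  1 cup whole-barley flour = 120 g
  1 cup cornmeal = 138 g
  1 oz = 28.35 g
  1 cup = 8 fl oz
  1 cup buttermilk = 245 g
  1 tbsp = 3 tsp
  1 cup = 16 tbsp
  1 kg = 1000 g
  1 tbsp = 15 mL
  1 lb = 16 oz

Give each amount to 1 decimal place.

mozzarella: 520.9 g; buttermilk: 375.2 g; milk: 30.6 mL; cream cheese: 0.1 kg; cornmeal: 173.6 g; whole-barley flour: 4.9 oz

Scaling factor: 7/8 = 0.875.
mozzarella: (1 lb + 5 oz = 1.3125 lb) × 7/8 × 16 oz/lb × 28.35 g/oz ≈ 520.9 g
buttermilk: (1 cup + 12 tbsp = 1.75 cup) × 7/8 × 245 g/cup ≈ 375.2 g
milk: (2 tbsp + 1 tsp = 7/3 tbsp) × 7/8 × 15 mL/tbsp ≈ 30.6 mL
cream cheese: 6 oz × 7/8 × 28.35 g/oz ÷ 1000 g/kg ≈ 0.1 kg
cornmeal: (1 cup + 7 tbsp = 1.4375 cup) × 7/8 × 138 g/cup ≈ 173.6 g
whole-barley flour: 4/3 cup × 7/8 × 120 g/cup ÷ 28.35 g/oz ≈ 4.9 oz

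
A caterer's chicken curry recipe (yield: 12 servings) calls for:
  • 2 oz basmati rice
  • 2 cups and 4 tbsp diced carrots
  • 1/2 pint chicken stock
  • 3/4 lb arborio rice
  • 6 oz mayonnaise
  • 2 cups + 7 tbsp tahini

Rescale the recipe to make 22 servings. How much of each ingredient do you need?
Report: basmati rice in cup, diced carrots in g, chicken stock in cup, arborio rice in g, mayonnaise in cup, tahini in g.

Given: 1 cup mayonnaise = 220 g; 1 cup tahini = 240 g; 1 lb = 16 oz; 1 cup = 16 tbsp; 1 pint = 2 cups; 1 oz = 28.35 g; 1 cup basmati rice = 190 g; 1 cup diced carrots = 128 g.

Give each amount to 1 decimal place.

basmati rice: 0.5 cup; diced carrots: 528.0 g; chicken stock: 1.8 cup; arborio rice: 623.7 g; mayonnaise: 1.4 cup; tahini: 1072.5 g

Scaling factor: 22/12 = 11/6.
basmati rice: 2 oz × 11/6 × 28.35 g/oz ÷ 190 g/cup ≈ 0.5 cup
diced carrots: (2 cup + 4 tbsp = 2.25 cup) × 11/6 × 128 g/cup = 528.0 g
chicken stock: 0.5 pint × 11/6 × 2 cup/pint ≈ 1.8 cup
arborio rice: 0.75 lb × 11/6 × 16 oz/lb × 28.35 g/oz = 623.7 g
mayonnaise: 6 oz × 11/6 × 28.35 g/oz ÷ 220 g/cup ≈ 1.4 cup
tahini: (2 cup + 7 tbsp = 2.4375 cup) × 11/6 × 240 g/cup = 1072.5 g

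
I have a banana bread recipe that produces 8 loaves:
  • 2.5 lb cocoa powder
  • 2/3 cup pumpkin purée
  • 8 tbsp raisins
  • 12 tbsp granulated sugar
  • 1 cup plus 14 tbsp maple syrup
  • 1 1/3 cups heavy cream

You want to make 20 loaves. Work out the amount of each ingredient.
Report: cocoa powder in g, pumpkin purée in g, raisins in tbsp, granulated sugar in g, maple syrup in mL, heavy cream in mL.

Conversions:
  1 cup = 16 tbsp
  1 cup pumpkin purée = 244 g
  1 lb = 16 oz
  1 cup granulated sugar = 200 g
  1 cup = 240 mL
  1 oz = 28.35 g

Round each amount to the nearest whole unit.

Scaling factor: 20/8 = 5/2 = 2.5.
cocoa powder: 2.5 lb × 5/2 × 16 oz/lb × 28.35 g/oz = 2835 g
pumpkin purée: 2/3 cup × 5/2 × 244 g/cup ≈ 407 g
raisins: 8 tbsp × 5/2 = 20 tbsp
granulated sugar: 12 tbsp × 5/2 ÷ 16 tbsp/cup × 200 g/cup = 375 g
maple syrup: (1 cup + 14 tbsp = 1.875 cup) × 5/2 × 240 mL/cup = 1125 mL
heavy cream: 4/3 cup × 5/2 × 240 mL/cup = 800 mL

cocoa powder: 2835 g; pumpkin purée: 407 g; raisins: 20 tbsp; granulated sugar: 375 g; maple syrup: 1125 mL; heavy cream: 800 mL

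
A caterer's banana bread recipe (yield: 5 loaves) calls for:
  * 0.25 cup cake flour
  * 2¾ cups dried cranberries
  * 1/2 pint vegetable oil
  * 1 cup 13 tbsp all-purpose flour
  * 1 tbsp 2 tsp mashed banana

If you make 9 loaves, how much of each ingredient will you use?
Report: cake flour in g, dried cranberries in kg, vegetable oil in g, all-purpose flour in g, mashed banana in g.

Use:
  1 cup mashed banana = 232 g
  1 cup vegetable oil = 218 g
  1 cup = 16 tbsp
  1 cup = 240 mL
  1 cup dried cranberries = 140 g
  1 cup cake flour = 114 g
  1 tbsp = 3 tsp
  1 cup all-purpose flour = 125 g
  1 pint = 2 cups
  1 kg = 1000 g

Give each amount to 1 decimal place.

cake flour: 51.3 g; dried cranberries: 0.7 kg; vegetable oil: 392.4 g; all-purpose flour: 407.8 g; mashed banana: 43.5 g

Scaling factor: 9/5 = 1.8.
cake flour: 0.25 cup × 9/5 × 114 g/cup = 51.3 g
dried cranberries: 2.75 cup × 9/5 × 140 g/cup ÷ 1000 g/kg ≈ 0.7 kg
vegetable oil: 0.5 pint × 9/5 × 2 cup/pint × 218 g/cup = 392.4 g
all-purpose flour: (1 cup + 13 tbsp = 1.8125 cup) × 9/5 × 125 g/cup ≈ 407.8 g
mashed banana: (1 tbsp + 2 tsp = 5/3 tbsp) × 9/5 ÷ 16 tbsp/cup × 232 g/cup = 43.5 g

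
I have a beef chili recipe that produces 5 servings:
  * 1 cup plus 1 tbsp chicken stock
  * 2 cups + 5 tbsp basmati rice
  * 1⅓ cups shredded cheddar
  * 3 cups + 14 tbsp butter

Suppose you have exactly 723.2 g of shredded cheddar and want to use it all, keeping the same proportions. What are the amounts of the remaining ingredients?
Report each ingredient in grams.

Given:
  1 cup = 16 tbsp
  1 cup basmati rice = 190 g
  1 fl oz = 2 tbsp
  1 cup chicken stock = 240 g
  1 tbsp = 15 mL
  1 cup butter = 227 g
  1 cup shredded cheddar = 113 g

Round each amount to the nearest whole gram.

chicken stock: 1224 g; basmati rice: 2109 g; butter: 4222 g

The original recipe has 452/3 g of shredded cheddar, so the scaling factor is 723.2 ÷ 452/3 = 24/5 = 4.8.
chicken stock: (1 cup + 1 tbsp = 1.0625 cup) × 24/5 × 240 g/cup = 1224 g
basmati rice: (2 cup + 5 tbsp = 2.3125 cup) × 24/5 × 190 g/cup = 2109 g
butter: (3 cup + 14 tbsp = 3.875 cup) × 24/5 × 227 g/cup ≈ 4222 g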